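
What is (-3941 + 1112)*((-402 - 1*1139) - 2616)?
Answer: 11760153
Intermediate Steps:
(-3941 + 1112)*((-402 - 1*1139) - 2616) = -2829*((-402 - 1139) - 2616) = -2829*(-1541 - 2616) = -2829*(-4157) = 11760153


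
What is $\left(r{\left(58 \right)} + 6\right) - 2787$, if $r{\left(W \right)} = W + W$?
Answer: $-2665$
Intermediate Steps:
$r{\left(W \right)} = 2 W$
$\left(r{\left(58 \right)} + 6\right) - 2787 = \left(2 \cdot 58 + 6\right) - 2787 = \left(116 + 6\right) - 2787 = 122 - 2787 = -2665$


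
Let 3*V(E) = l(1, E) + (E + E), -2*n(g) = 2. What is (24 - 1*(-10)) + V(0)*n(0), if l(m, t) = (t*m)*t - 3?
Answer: 35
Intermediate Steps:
n(g) = -1 (n(g) = -1/2*2 = -1)
l(m, t) = -3 + m*t**2 (l(m, t) = (m*t)*t - 3 = m*t**2 - 3 = -3 + m*t**2)
V(E) = -1 + E**2/3 + 2*E/3 (V(E) = ((-3 + 1*E**2) + (E + E))/3 = ((-3 + E**2) + 2*E)/3 = (-3 + E**2 + 2*E)/3 = -1 + E**2/3 + 2*E/3)
(24 - 1*(-10)) + V(0)*n(0) = (24 - 1*(-10)) + (-1 + (1/3)*0**2 + (2/3)*0)*(-1) = (24 + 10) + (-1 + (1/3)*0 + 0)*(-1) = 34 + (-1 + 0 + 0)*(-1) = 34 - 1*(-1) = 34 + 1 = 35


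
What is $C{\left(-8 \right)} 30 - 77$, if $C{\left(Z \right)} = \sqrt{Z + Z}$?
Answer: $-77 + 120 i \approx -77.0 + 120.0 i$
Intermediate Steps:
$C{\left(Z \right)} = \sqrt{2} \sqrt{Z}$ ($C{\left(Z \right)} = \sqrt{2 Z} = \sqrt{2} \sqrt{Z}$)
$C{\left(-8 \right)} 30 - 77 = \sqrt{2} \sqrt{-8} \cdot 30 - 77 = \sqrt{2} \cdot 2 i \sqrt{2} \cdot 30 - 77 = 4 i 30 - 77 = 120 i - 77 = -77 + 120 i$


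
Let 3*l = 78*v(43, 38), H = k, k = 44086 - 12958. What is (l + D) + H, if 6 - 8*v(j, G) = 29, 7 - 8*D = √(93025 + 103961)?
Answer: 248433/8 - √196986/8 ≈ 30999.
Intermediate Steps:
D = 7/8 - √196986/8 (D = 7/8 - √(93025 + 103961)/8 = 7/8 - √196986/8 ≈ -54.604)
k = 31128
v(j, G) = -23/8 (v(j, G) = ¾ - ⅛*29 = ¾ - 29/8 = -23/8)
H = 31128
l = -299/4 (l = (78*(-23/8))/3 = (⅓)*(-897/4) = -299/4 ≈ -74.750)
(l + D) + H = (-299/4 + (7/8 - √196986/8)) + 31128 = (-591/8 - √196986/8) + 31128 = 248433/8 - √196986/8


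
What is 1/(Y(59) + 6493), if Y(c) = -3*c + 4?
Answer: 1/6320 ≈ 0.00015823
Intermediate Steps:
Y(c) = 4 - 3*c
1/(Y(59) + 6493) = 1/((4 - 3*59) + 6493) = 1/((4 - 177) + 6493) = 1/(-173 + 6493) = 1/6320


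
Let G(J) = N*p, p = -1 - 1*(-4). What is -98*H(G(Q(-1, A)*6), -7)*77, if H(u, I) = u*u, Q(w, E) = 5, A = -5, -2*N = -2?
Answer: -67914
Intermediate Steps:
N = 1 (N = -½*(-2) = 1)
p = 3 (p = -1 + 4 = 3)
G(J) = 3 (G(J) = 1*3 = 3)
H(u, I) = u²
-98*H(G(Q(-1, A)*6), -7)*77 = -98*3²*77 = -98*9*77 = -882*77 = -67914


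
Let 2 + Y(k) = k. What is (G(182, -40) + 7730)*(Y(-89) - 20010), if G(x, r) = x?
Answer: -159039112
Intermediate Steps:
Y(k) = -2 + k
(G(182, -40) + 7730)*(Y(-89) - 20010) = (182 + 7730)*((-2 - 89) - 20010) = 7912*(-91 - 20010) = 7912*(-20101) = -159039112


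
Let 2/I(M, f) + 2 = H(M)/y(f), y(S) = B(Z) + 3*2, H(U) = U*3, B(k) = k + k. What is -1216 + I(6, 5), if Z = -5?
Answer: -15812/13 ≈ -1216.3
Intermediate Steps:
B(k) = 2*k
H(U) = 3*U
y(S) = -4 (y(S) = 2*(-5) + 3*2 = -10 + 6 = -4)
I(M, f) = 2/(-2 - 3*M/4) (I(M, f) = 2/(-2 + (3*M)/(-4)) = 2/(-2 + (3*M)*(-¼)) = 2/(-2 - 3*M/4))
-1216 + I(6, 5) = -1216 - 8/(8 + 3*6) = -1216 - 8/(8 + 18) = -1216 - 8/26 = -1216 - 8*1/26 = -1216 - 4/13 = -15812/13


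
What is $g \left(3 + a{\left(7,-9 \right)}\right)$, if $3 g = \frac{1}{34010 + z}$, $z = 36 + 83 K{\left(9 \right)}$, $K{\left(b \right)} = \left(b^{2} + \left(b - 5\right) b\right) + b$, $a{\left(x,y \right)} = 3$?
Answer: $\frac{1}{22252} \approx 4.494 \cdot 10^{-5}$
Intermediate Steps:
$K{\left(b \right)} = b + b^{2} + b \left(-5 + b\right)$ ($K{\left(b \right)} = \left(b^{2} + \left(b - 5\right) b\right) + b = \left(b^{2} + \left(-5 + b\right) b\right) + b = \left(b^{2} + b \left(-5 + b\right)\right) + b = b + b^{2} + b \left(-5 + b\right)$)
$z = 10494$ ($z = 36 + 83 \cdot 2 \cdot 9 \left(-2 + 9\right) = 36 + 83 \cdot 2 \cdot 9 \cdot 7 = 36 + 83 \cdot 126 = 36 + 10458 = 10494$)
$g = \frac{1}{133512}$ ($g = \frac{1}{3 \left(34010 + 10494\right)} = \frac{1}{3 \cdot 44504} = \frac{1}{3} \cdot \frac{1}{44504} = \frac{1}{133512} \approx 7.49 \cdot 10^{-6}$)
$g \left(3 + a{\left(7,-9 \right)}\right) = \frac{3 + 3}{133512} = \frac{1}{133512} \cdot 6 = \frac{1}{22252}$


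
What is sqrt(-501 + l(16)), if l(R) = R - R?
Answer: I*sqrt(501) ≈ 22.383*I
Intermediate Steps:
l(R) = 0
sqrt(-501 + l(16)) = sqrt(-501 + 0) = sqrt(-501) = I*sqrt(501)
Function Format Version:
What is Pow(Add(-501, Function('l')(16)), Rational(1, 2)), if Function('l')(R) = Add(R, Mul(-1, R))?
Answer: Mul(I, Pow(501, Rational(1, 2))) ≈ Mul(22.383, I)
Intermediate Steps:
Function('l')(R) = 0
Pow(Add(-501, Function('l')(16)), Rational(1, 2)) = Pow(Add(-501, 0), Rational(1, 2)) = Pow(-501, Rational(1, 2)) = Mul(I, Pow(501, Rational(1, 2)))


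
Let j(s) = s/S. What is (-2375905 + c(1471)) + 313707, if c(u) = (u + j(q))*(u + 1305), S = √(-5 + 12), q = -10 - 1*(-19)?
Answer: 2021298 + 24984*√7/7 ≈ 2.0307e+6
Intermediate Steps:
q = 9 (q = -10 + 19 = 9)
S = √7 ≈ 2.6458
j(s) = s*√7/7 (j(s) = s/(√7) = s*(√7/7) = s*√7/7)
c(u) = (1305 + u)*(u + 9*√7/7) (c(u) = (u + (⅐)*9*√7)*(u + 1305) = (u + 9*√7/7)*(1305 + u) = (1305 + u)*(u + 9*√7/7))
(-2375905 + c(1471)) + 313707 = (-2375905 + (1471² + 1305*1471 + 11745*√7/7 + (9/7)*1471*√7)) + 313707 = (-2375905 + (2163841 + 1919655 + 11745*√7/7 + 13239*√7/7)) + 313707 = (-2375905 + (4083496 + 24984*√7/7)) + 313707 = (1707591 + 24984*√7/7) + 313707 = 2021298 + 24984*√7/7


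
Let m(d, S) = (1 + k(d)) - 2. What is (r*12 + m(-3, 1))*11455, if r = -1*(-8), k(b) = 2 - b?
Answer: 1145500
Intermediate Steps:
m(d, S) = 1 - d (m(d, S) = (1 + (2 - d)) - 2 = (3 - d) - 2 = 1 - d)
r = 8
(r*12 + m(-3, 1))*11455 = (8*12 + (1 - 1*(-3)))*11455 = (96 + (1 + 3))*11455 = (96 + 4)*11455 = 100*11455 = 1145500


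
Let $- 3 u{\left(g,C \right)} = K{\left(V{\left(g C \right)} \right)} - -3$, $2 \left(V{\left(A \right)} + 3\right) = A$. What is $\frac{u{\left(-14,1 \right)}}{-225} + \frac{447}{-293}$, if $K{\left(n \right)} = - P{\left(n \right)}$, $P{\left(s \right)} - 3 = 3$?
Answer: $- \frac{100868}{65925} \approx -1.53$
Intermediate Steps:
$V{\left(A \right)} = -3 + \frac{A}{2}$
$P{\left(s \right)} = 6$ ($P{\left(s \right)} = 3 + 3 = 6$)
$K{\left(n \right)} = -6$ ($K{\left(n \right)} = \left(-1\right) 6 = -6$)
$u{\left(g,C \right)} = 1$ ($u{\left(g,C \right)} = - \frac{-6 - -3}{3} = - \frac{-6 + 3}{3} = \left(- \frac{1}{3}\right) \left(-3\right) = 1$)
$\frac{u{\left(-14,1 \right)}}{-225} + \frac{447}{-293} = 1 \frac{1}{-225} + \frac{447}{-293} = 1 \left(- \frac{1}{225}\right) + 447 \left(- \frac{1}{293}\right) = - \frac{1}{225} - \frac{447}{293} = - \frac{100868}{65925}$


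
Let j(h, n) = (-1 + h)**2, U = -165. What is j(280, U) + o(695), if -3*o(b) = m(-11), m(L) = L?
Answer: 233534/3 ≈ 77845.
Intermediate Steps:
o(b) = 11/3 (o(b) = -1/3*(-11) = 11/3)
j(280, U) + o(695) = (-1 + 280)**2 + 11/3 = 279**2 + 11/3 = 77841 + 11/3 = 233534/3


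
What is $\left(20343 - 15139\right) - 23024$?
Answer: $-17820$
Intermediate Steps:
$\left(20343 - 15139\right) - 23024 = 5204 - 23024 = -17820$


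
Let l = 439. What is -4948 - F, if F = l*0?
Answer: -4948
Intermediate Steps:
F = 0 (F = 439*0 = 0)
-4948 - F = -4948 - 1*0 = -4948 + 0 = -4948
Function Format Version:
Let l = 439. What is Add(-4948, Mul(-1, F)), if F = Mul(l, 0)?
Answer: -4948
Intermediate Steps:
F = 0 (F = Mul(439, 0) = 0)
Add(-4948, Mul(-1, F)) = Add(-4948, Mul(-1, 0)) = Add(-4948, 0) = -4948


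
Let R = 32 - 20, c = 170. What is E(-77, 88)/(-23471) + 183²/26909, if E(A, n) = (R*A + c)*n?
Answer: 2571486287/631581139 ≈ 4.0715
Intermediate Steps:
R = 12
E(A, n) = n*(170 + 12*A) (E(A, n) = (12*A + 170)*n = (170 + 12*A)*n = n*(170 + 12*A))
E(-77, 88)/(-23471) + 183²/26909 = (2*88*(85 + 6*(-77)))/(-23471) + 183²/26909 = (2*88*(85 - 462))*(-1/23471) + 33489*(1/26909) = (2*88*(-377))*(-1/23471) + 33489/26909 = -66352*(-1/23471) + 33489/26909 = 66352/23471 + 33489/26909 = 2571486287/631581139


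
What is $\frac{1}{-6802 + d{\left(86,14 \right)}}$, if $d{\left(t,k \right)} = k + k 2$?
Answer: $- \frac{1}{6760} \approx -0.00014793$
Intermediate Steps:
$d{\left(t,k \right)} = 3 k$ ($d{\left(t,k \right)} = k + 2 k = 3 k$)
$\frac{1}{-6802 + d{\left(86,14 \right)}} = \frac{1}{-6802 + 3 \cdot 14} = \frac{1}{-6802 + 42} = \frac{1}{-6760} = - \frac{1}{6760}$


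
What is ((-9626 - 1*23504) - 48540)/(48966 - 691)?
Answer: -16334/9655 ≈ -1.6918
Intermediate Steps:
((-9626 - 1*23504) - 48540)/(48966 - 691) = ((-9626 - 23504) - 48540)/48275 = (-33130 - 48540)*(1/48275) = -81670*1/48275 = -16334/9655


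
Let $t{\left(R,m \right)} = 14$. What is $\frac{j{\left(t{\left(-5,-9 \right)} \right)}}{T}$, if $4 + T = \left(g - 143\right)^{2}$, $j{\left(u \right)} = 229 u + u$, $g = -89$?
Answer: $\frac{7}{117} \approx 0.059829$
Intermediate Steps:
$j{\left(u \right)} = 230 u$
$T = 53820$ ($T = -4 + \left(-89 - 143\right)^{2} = -4 + \left(-232\right)^{2} = -4 + 53824 = 53820$)
$\frac{j{\left(t{\left(-5,-9 \right)} \right)}}{T} = \frac{230 \cdot 14}{53820} = 3220 \cdot \frac{1}{53820} = \frac{7}{117}$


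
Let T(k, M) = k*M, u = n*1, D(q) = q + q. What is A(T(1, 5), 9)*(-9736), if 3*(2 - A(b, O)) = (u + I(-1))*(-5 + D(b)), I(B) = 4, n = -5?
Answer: -107096/3 ≈ -35699.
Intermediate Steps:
D(q) = 2*q
u = -5 (u = -5*1 = -5)
T(k, M) = M*k
A(b, O) = ⅓ + 2*b/3 (A(b, O) = 2 - (-5 + 4)*(-5 + 2*b)/3 = 2 - (-1)*(-5 + 2*b)/3 = 2 - (5 - 2*b)/3 = 2 + (-5/3 + 2*b/3) = ⅓ + 2*b/3)
A(T(1, 5), 9)*(-9736) = (⅓ + 2*(5*1)/3)*(-9736) = (⅓ + (⅔)*5)*(-9736) = (⅓ + 10/3)*(-9736) = (11/3)*(-9736) = -107096/3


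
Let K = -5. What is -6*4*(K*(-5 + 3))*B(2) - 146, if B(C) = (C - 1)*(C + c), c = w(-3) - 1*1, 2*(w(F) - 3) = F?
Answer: -746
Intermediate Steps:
w(F) = 3 + F/2
c = ½ (c = (3 + (½)*(-3)) - 1*1 = (3 - 3/2) - 1 = 3/2 - 1 = ½ ≈ 0.50000)
B(C) = (½ + C)*(-1 + C) (B(C) = (C - 1)*(C + ½) = (-1 + C)*(½ + C) = (½ + C)*(-1 + C))
-6*4*(K*(-5 + 3))*B(2) - 146 = -6*4*(-5*(-5 + 3))*(-½ + 2² - ½*2) - 146 = -6*4*(-5*(-2))*(-½ + 4 - 1) - 146 = -6*4*10*5/2 - 146 = -240*5/2 - 146 = -6*100 - 146 = -600 - 146 = -746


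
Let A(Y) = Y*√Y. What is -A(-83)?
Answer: 83*I*√83 ≈ 756.17*I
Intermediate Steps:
A(Y) = Y^(3/2)
-A(-83) = -(-83)^(3/2) = -(-83)*I*√83 = 83*I*√83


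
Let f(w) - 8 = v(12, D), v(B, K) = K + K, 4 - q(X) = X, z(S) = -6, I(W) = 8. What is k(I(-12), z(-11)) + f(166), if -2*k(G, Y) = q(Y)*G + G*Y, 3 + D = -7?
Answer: -28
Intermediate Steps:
D = -10 (D = -3 - 7 = -10)
q(X) = 4 - X
v(B, K) = 2*K
f(w) = -12 (f(w) = 8 + 2*(-10) = 8 - 20 = -12)
k(G, Y) = -G*Y/2 - G*(4 - Y)/2 (k(G, Y) = -((4 - Y)*G + G*Y)/2 = -(G*(4 - Y) + G*Y)/2 = -(G*Y + G*(4 - Y))/2 = -G*Y/2 - G*(4 - Y)/2)
k(I(-12), z(-11)) + f(166) = -2*8 - 12 = -16 - 12 = -28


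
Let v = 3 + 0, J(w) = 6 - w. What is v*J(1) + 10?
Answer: 25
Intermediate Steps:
v = 3
v*J(1) + 10 = 3*(6 - 1*1) + 10 = 3*(6 - 1) + 10 = 3*5 + 10 = 15 + 10 = 25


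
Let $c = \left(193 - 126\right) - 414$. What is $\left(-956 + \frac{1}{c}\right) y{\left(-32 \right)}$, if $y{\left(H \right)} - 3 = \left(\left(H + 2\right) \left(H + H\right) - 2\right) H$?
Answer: $\frac{20359449409}{347} \approx 5.8673 \cdot 10^{7}$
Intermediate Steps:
$c = -347$ ($c = 67 - 414 = -347$)
$y{\left(H \right)} = 3 + H \left(-2 + 2 H \left(2 + H\right)\right)$ ($y{\left(H \right)} = 3 + \left(\left(H + 2\right) \left(H + H\right) - 2\right) H = 3 + \left(\left(2 + H\right) 2 H - 2\right) H = 3 + \left(2 H \left(2 + H\right) - 2\right) H = 3 + \left(-2 + 2 H \left(2 + H\right)\right) H = 3 + H \left(-2 + 2 H \left(2 + H\right)\right)$)
$\left(-956 + \frac{1}{c}\right) y{\left(-32 \right)} = \left(-956 + \frac{1}{-347}\right) \left(3 - -64 + 2 \left(-32\right)^{3} + 4 \left(-32\right)^{2}\right) = \left(-956 - \frac{1}{347}\right) \left(3 + 64 + 2 \left(-32768\right) + 4 \cdot 1024\right) = - \frac{331733 \left(3 + 64 - 65536 + 4096\right)}{347} = \left(- \frac{331733}{347}\right) \left(-61373\right) = \frac{20359449409}{347}$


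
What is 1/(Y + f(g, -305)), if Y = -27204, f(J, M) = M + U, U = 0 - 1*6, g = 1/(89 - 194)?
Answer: -1/27515 ≈ -3.6344e-5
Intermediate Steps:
g = -1/105 (g = 1/(-105) = -1/105 ≈ -0.0095238)
U = -6 (U = 0 - 6 = -6)
f(J, M) = -6 + M (f(J, M) = M - 6 = -6 + M)
1/(Y + f(g, -305)) = 1/(-27204 + (-6 - 305)) = 1/(-27204 - 311) = 1/(-27515) = -1/27515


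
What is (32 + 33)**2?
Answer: 4225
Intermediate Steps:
(32 + 33)**2 = 65**2 = 4225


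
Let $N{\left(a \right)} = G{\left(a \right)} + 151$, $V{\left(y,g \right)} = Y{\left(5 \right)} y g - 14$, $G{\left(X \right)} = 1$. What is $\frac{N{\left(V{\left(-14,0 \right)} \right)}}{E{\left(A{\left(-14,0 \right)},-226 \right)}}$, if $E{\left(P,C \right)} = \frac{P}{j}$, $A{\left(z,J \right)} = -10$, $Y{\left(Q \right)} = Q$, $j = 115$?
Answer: $-1748$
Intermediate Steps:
$V{\left(y,g \right)} = -14 + 5 g y$ ($V{\left(y,g \right)} = 5 y g - 14 = 5 g y - 14 = -14 + 5 g y$)
$E{\left(P,C \right)} = \frac{P}{115}$
$N{\left(a \right)} = 152$ ($N{\left(a \right)} = 1 + 151 = 152$)
$\frac{N{\left(V{\left(-14,0 \right)} \right)}}{E{\left(A{\left(-14,0 \right)},-226 \right)}} = \frac{152}{\frac{1}{115} \left(-10\right)} = \frac{152}{- \frac{2}{23}} = 152 \left(- \frac{23}{2}\right) = -1748$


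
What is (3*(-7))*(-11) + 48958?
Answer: 49189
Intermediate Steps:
(3*(-7))*(-11) + 48958 = -21*(-11) + 48958 = 231 + 48958 = 49189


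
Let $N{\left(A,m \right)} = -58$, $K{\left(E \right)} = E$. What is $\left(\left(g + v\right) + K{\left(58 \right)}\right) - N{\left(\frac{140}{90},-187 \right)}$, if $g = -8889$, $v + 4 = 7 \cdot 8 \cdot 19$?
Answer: $-7713$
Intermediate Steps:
$v = 1060$ ($v = -4 + 7 \cdot 8 \cdot 19 = -4 + 56 \cdot 19 = -4 + 1064 = 1060$)
$\left(\left(g + v\right) + K{\left(58 \right)}\right) - N{\left(\frac{140}{90},-187 \right)} = \left(\left(-8889 + 1060\right) + 58\right) - -58 = \left(-7829 + 58\right) + 58 = -7771 + 58 = -7713$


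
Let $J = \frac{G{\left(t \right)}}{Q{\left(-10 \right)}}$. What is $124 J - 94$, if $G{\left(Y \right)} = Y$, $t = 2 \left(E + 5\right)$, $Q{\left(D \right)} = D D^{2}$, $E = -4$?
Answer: $- \frac{11781}{125} \approx -94.248$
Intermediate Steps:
$Q{\left(D \right)} = D^{3}$
$t = 2$ ($t = 2 \left(-4 + 5\right) = 2 \cdot 1 = 2$)
$J = - \frac{1}{500}$ ($J = \frac{2}{\left(-10\right)^{3}} = \frac{2}{-1000} = 2 \left(- \frac{1}{1000}\right) = - \frac{1}{500} \approx -0.002$)
$124 J - 94 = 124 \left(- \frac{1}{500}\right) - 94 = - \frac{31}{125} - 94 = - \frac{11781}{125}$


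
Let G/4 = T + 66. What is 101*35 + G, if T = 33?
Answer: 3931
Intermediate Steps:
G = 396 (G = 4*(33 + 66) = 4*99 = 396)
101*35 + G = 101*35 + 396 = 3535 + 396 = 3931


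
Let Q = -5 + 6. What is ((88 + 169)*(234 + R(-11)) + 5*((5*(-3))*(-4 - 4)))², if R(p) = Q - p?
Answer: 4073247684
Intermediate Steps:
Q = 1
R(p) = 1 - p
((88 + 169)*(234 + R(-11)) + 5*((5*(-3))*(-4 - 4)))² = ((88 + 169)*(234 + (1 - 1*(-11))) + 5*((5*(-3))*(-4 - 4)))² = (257*(234 + (1 + 11)) + 5*(-15*(-8)))² = (257*(234 + 12) + 5*120)² = (257*246 + 600)² = (63222 + 600)² = 63822² = 4073247684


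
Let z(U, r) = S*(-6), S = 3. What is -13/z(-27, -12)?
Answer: 13/18 ≈ 0.72222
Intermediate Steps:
z(U, r) = -18 (z(U, r) = 3*(-6) = -18)
-13/z(-27, -12) = -13/(-18) = -13*(-1/18) = 13/18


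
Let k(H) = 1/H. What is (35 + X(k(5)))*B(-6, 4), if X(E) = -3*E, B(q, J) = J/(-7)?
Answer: -688/35 ≈ -19.657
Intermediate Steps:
B(q, J) = -J/7 (B(q, J) = J*(-1/7) = -J/7)
(35 + X(k(5)))*B(-6, 4) = (35 - 3/5)*(-1/7*4) = (35 - 3*1/5)*(-4/7) = (35 - 3/5)*(-4/7) = (172/5)*(-4/7) = -688/35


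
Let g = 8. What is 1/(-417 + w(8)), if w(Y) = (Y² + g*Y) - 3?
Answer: -1/292 ≈ -0.0034247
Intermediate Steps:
w(Y) = -3 + Y² + 8*Y (w(Y) = (Y² + 8*Y) - 3 = -3 + Y² + 8*Y)
1/(-417 + w(8)) = 1/(-417 + (-3 + 8² + 8*8)) = 1/(-417 + (-3 + 64 + 64)) = 1/(-417 + 125) = 1/(-292) = -1/292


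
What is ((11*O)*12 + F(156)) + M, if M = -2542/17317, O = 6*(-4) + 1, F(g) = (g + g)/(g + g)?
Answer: -52559637/17317 ≈ -3035.1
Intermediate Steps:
F(g) = 1 (F(g) = (2*g)/((2*g)) = (2*g)*(1/(2*g)) = 1)
O = -23 (O = -24 + 1 = -23)
M = -2542/17317 (M = -2542*1/17317 = -2542/17317 ≈ -0.14679)
((11*O)*12 + F(156)) + M = ((11*(-23))*12 + 1) - 2542/17317 = (-253*12 + 1) - 2542/17317 = (-3036 + 1) - 2542/17317 = -3035 - 2542/17317 = -52559637/17317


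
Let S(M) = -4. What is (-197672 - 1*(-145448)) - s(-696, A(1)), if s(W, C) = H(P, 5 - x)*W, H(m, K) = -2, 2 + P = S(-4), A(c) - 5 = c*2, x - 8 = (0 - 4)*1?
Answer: -53616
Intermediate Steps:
x = 4 (x = 8 + (0 - 4)*1 = 8 - 4*1 = 8 - 4 = 4)
A(c) = 5 + 2*c (A(c) = 5 + c*2 = 5 + 2*c)
P = -6 (P = -2 - 4 = -6)
s(W, C) = -2*W
(-197672 - 1*(-145448)) - s(-696, A(1)) = (-197672 - 1*(-145448)) - (-2)*(-696) = (-197672 + 145448) - 1*1392 = -52224 - 1392 = -53616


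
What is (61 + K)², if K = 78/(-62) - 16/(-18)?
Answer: 286151056/77841 ≈ 3676.1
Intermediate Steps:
K = -103/279 (K = 78*(-1/62) - 16*(-1/18) = -39/31 + 8/9 = -103/279 ≈ -0.36918)
(61 + K)² = (61 - 103/279)² = (16916/279)² = 286151056/77841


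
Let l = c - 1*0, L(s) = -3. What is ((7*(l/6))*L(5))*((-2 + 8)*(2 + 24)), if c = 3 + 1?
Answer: -2184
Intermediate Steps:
c = 4
l = 4 (l = 4 - 1*0 = 4 + 0 = 4)
((7*(l/6))*L(5))*((-2 + 8)*(2 + 24)) = ((7*(4/6))*(-3))*((-2 + 8)*(2 + 24)) = ((7*(4*(⅙)))*(-3))*(6*26) = ((7*(⅔))*(-3))*156 = ((14/3)*(-3))*156 = -14*156 = -2184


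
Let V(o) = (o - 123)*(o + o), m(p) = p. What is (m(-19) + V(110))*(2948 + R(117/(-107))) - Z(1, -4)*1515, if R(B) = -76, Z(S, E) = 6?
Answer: -8277578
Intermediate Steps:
V(o) = 2*o*(-123 + o) (V(o) = (-123 + o)*(2*o) = 2*o*(-123 + o))
(m(-19) + V(110))*(2948 + R(117/(-107))) - Z(1, -4)*1515 = (-19 + 2*110*(-123 + 110))*(2948 - 76) - 6*1515 = (-19 + 2*110*(-13))*2872 - 1*9090 = (-19 - 2860)*2872 - 9090 = -2879*2872 - 9090 = -8268488 - 9090 = -8277578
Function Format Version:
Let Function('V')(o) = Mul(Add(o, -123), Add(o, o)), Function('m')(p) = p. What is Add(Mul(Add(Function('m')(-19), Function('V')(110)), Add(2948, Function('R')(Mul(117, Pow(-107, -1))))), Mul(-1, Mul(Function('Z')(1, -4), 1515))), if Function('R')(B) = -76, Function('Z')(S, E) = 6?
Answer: -8277578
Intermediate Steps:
Function('V')(o) = Mul(2, o, Add(-123, o)) (Function('V')(o) = Mul(Add(-123, o), Mul(2, o)) = Mul(2, o, Add(-123, o)))
Add(Mul(Add(Function('m')(-19), Function('V')(110)), Add(2948, Function('R')(Mul(117, Pow(-107, -1))))), Mul(-1, Mul(Function('Z')(1, -4), 1515))) = Add(Mul(Add(-19, Mul(2, 110, Add(-123, 110))), Add(2948, -76)), Mul(-1, Mul(6, 1515))) = Add(Mul(Add(-19, Mul(2, 110, -13)), 2872), Mul(-1, 9090)) = Add(Mul(Add(-19, -2860), 2872), -9090) = Add(Mul(-2879, 2872), -9090) = Add(-8268488, -9090) = -8277578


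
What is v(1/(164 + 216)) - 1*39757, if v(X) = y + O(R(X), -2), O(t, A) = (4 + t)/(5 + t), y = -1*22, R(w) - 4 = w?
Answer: -136080918/3421 ≈ -39778.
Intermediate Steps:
R(w) = 4 + w
y = -22
O(t, A) = (4 + t)/(5 + t)
v(X) = -22 + (8 + X)/(9 + X) (v(X) = -22 + (4 + (4 + X))/(5 + (4 + X)) = -22 + (8 + X)/(9 + X))
v(1/(164 + 216)) - 1*39757 = (-190 - 21/(164 + 216))/(9 + 1/(164 + 216)) - 1*39757 = (-190 - 21/380)/(9 + 1/380) - 39757 = (-190 - 21*1/380)/(9 + 1/380) - 39757 = (-190 - 21/380)/(3421/380) - 39757 = (380/3421)*(-72221/380) - 39757 = -72221/3421 - 39757 = -136080918/3421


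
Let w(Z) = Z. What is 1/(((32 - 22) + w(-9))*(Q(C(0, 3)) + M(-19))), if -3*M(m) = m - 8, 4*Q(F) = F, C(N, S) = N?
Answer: ⅑ ≈ 0.11111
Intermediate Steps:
Q(F) = F/4
M(m) = 8/3 - m/3 (M(m) = -(m - 8)/3 = -(-8 + m)/3 = 8/3 - m/3)
1/(((32 - 22) + w(-9))*(Q(C(0, 3)) + M(-19))) = 1/(((32 - 22) - 9)*((¼)*0 + (8/3 - ⅓*(-19)))) = 1/((10 - 9)*(0 + (8/3 + 19/3))) = 1/(1*(0 + 9)) = 1/(1*9) = 1/9 = ⅑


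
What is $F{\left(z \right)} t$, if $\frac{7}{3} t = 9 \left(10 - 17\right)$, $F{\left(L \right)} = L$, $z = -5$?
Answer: $135$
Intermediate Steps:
$t = -27$ ($t = \frac{3 \cdot 9 \left(10 - 17\right)}{7} = \frac{3 \cdot 9 \left(-7\right)}{7} = \frac{3}{7} \left(-63\right) = -27$)
$F{\left(z \right)} t = \left(-5\right) \left(-27\right) = 135$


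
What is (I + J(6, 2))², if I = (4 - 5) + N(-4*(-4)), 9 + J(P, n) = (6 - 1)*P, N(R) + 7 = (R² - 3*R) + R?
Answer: 56169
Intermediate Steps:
N(R) = -7 + R² - 2*R (N(R) = -7 + ((R² - 3*R) + R) = -7 + (R² - 2*R) = -7 + R² - 2*R)
J(P, n) = -9 + 5*P (J(P, n) = -9 + (6 - 1)*P = -9 + 5*P)
I = 216 (I = (4 - 5) + (-7 + (-4*(-4))² - (-8)*(-4)) = -1 + (-7 + 16² - 2*16) = -1 + (-7 + 256 - 32) = -1 + 217 = 216)
(I + J(6, 2))² = (216 + (-9 + 5*6))² = (216 + (-9 + 30))² = (216 + 21)² = 237² = 56169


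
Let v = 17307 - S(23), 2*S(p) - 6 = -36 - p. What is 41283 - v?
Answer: 47899/2 ≈ 23950.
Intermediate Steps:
S(p) = -15 - p/2 (S(p) = 3 + (-36 - p)/2 = 3 + (-18 - p/2) = -15 - p/2)
v = 34667/2 (v = 17307 - (-15 - 1/2*23) = 17307 - (-15 - 23/2) = 17307 - 1*(-53/2) = 17307 + 53/2 = 34667/2 ≈ 17334.)
41283 - v = 41283 - 1*34667/2 = 41283 - 34667/2 = 47899/2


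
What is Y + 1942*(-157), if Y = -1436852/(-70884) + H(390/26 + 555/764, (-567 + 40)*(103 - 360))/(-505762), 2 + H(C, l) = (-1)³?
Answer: -2732463849780919/8962608402 ≈ -3.0487e+5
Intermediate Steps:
H(C, l) = -3 (H(C, l) = -2 + (-1)³ = -2 - 1 = -3)
Y = 181676338469/8962608402 (Y = -1436852/(-70884) - 3/(-505762) = -1436852*(-1/70884) - 3*(-1/505762) = 359213/17721 + 3/505762 = 181676338469/8962608402 ≈ 20.270)
Y + 1942*(-157) = 181676338469/8962608402 + 1942*(-157) = 181676338469/8962608402 - 304894 = -2732463849780919/8962608402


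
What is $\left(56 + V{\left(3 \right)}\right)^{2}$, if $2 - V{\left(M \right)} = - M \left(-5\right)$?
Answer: $1849$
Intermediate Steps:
$V{\left(M \right)} = 2 - 5 M$ ($V{\left(M \right)} = 2 - - M \left(-5\right) = 2 - 5 M$)
$\left(56 + V{\left(3 \right)}\right)^{2} = \left(56 + \left(2 - 15\right)\right)^{2} = \left(56 - 13\right)^{2} = 43^{2} = 1849$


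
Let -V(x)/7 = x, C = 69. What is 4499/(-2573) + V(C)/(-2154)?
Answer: -2816029/1847414 ≈ -1.5243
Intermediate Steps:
V(x) = -7*x
4499/(-2573) + V(C)/(-2154) = 4499/(-2573) - 7*69/(-2154) = 4499*(-1/2573) - 483*(-1/2154) = -4499/2573 + 161/718 = -2816029/1847414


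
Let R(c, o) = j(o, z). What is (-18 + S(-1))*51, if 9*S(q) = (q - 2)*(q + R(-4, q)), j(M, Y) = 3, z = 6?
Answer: -952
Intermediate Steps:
R(c, o) = 3
S(q) = (-2 + q)*(3 + q)/9 (S(q) = ((q - 2)*(q + 3))/9 = ((-2 + q)*(3 + q))/9 = (-2 + q)*(3 + q)/9)
(-18 + S(-1))*51 = (-18 + (-⅔ + (⅑)*(-1) + (⅑)*(-1)²))*51 = (-18 + (-⅔ - ⅑ + (⅑)*1))*51 = (-18 + (-⅔ - ⅑ + ⅑))*51 = (-18 - ⅔)*51 = -56/3*51 = -952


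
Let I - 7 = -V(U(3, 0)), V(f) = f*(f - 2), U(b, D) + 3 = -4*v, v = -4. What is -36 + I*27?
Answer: -3708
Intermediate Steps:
U(b, D) = 13 (U(b, D) = -3 - 4*(-4) = -3 + 16 = 13)
V(f) = f*(-2 + f)
I = -136 (I = 7 - 13*(-2 + 13) = 7 - 13*11 = 7 - 1*143 = 7 - 143 = -136)
-36 + I*27 = -36 - 136*27 = -36 - 3672 = -3708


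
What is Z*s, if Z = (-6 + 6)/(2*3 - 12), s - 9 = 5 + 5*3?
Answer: 0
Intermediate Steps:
s = 29 (s = 9 + (5 + 5*3) = 9 + (5 + 15) = 9 + 20 = 29)
Z = 0 (Z = 0/(6 - 12) = 0/(-6) = 0*(-⅙) = 0)
Z*s = 0*29 = 0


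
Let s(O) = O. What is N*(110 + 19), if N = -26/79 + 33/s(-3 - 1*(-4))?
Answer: 332949/79 ≈ 4214.5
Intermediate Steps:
N = 2581/79 (N = -26/79 + 33/(-3 - 1*(-4)) = -26*1/79 + 33/(-3 + 4) = -26/79 + 33/1 = -26/79 + 33*1 = -26/79 + 33 = 2581/79 ≈ 32.671)
N*(110 + 19) = 2581*(110 + 19)/79 = (2581/79)*129 = 332949/79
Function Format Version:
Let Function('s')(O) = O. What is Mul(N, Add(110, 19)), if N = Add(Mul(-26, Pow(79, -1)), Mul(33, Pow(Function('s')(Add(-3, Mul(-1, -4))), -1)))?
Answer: Rational(332949, 79) ≈ 4214.5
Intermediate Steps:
N = Rational(2581, 79) (N = Add(Mul(-26, Pow(79, -1)), Mul(33, Pow(Add(-3, Mul(-1, -4)), -1))) = Add(Mul(-26, Rational(1, 79)), Mul(33, Pow(Add(-3, 4), -1))) = Add(Rational(-26, 79), Mul(33, Pow(1, -1))) = Add(Rational(-26, 79), Mul(33, 1)) = Add(Rational(-26, 79), 33) = Rational(2581, 79) ≈ 32.671)
Mul(N, Add(110, 19)) = Mul(Rational(2581, 79), Add(110, 19)) = Mul(Rational(2581, 79), 129) = Rational(332949, 79)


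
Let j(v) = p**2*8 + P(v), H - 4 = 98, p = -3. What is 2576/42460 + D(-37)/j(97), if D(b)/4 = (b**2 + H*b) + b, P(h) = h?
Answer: -103578484/1793935 ≈ -57.738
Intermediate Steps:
H = 102 (H = 4 + 98 = 102)
D(b) = 4*b**2 + 412*b (D(b) = 4*((b**2 + 102*b) + b) = 4*(b**2 + 103*b) = 4*b**2 + 412*b)
j(v) = 72 + v (j(v) = (-3)**2*8 + v = 9*8 + v = 72 + v)
2576/42460 + D(-37)/j(97) = 2576/42460 + (4*(-37)*(103 - 37))/(72 + 97) = 2576*(1/42460) + (4*(-37)*66)/169 = 644/10615 - 9768*1/169 = 644/10615 - 9768/169 = -103578484/1793935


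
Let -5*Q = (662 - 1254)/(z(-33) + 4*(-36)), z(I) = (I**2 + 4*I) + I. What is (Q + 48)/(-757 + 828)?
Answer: 46948/69225 ≈ 0.67819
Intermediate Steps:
z(I) = I**2 + 5*I
Q = 148/975 (Q = -(662 - 1254)/(5*(-33*(5 - 33) + 4*(-36))) = -(-592)/(5*(-33*(-28) - 144)) = -(-592)/(5*(924 - 144)) = -(-592)/(5*780) = -1/5*(-148/195) = 148/975 ≈ 0.15179)
(Q + 48)/(-757 + 828) = (148/975 + 48)/(-757 + 828) = (46948/975)/71 = (46948/975)*(1/71) = 46948/69225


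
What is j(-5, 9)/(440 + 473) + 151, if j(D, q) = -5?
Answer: 137858/913 ≈ 150.99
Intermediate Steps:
j(-5, 9)/(440 + 473) + 151 = -5/(440 + 473) + 151 = -5/913 + 151 = 137858/913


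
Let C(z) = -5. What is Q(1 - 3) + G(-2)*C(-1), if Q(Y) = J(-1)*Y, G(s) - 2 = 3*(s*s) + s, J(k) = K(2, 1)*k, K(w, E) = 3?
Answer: -54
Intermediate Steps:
J(k) = 3*k
G(s) = 2 + s + 3*s² (G(s) = 2 + (3*(s*s) + s) = 2 + (3*s² + s) = 2 + (s + 3*s²) = 2 + s + 3*s²)
Q(Y) = -3*Y (Q(Y) = (3*(-1))*Y = -3*Y)
Q(1 - 3) + G(-2)*C(-1) = -3*(1 - 3) + (2 - 2 + 3*(-2)²)*(-5) = -3*(-2) + (2 - 2 + 3*4)*(-5) = 6 + (2 - 2 + 12)*(-5) = 6 + 12*(-5) = 6 - 60 = -54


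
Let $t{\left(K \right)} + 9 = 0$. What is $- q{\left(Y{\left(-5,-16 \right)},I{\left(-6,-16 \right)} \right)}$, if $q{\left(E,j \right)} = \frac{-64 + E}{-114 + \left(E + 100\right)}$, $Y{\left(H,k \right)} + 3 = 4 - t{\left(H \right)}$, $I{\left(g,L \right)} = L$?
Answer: $- \frac{27}{2} \approx -13.5$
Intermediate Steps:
$t{\left(K \right)} = -9$ ($t{\left(K \right)} = -9 + 0 = -9$)
$Y{\left(H,k \right)} = 10$ ($Y{\left(H,k \right)} = -3 + \left(4 - -9\right) = -3 + \left(4 + 9\right) = -3 + 13 = 10$)
$q{\left(E,j \right)} = \frac{-64 + E}{-14 + E}$ ($q{\left(E,j \right)} = \frac{-64 + E}{-114 + \left(100 + E\right)} = \frac{-64 + E}{-14 + E}$)
$- q{\left(Y{\left(-5,-16 \right)},I{\left(-6,-16 \right)} \right)} = - \frac{-64 + 10}{-14 + 10} = - \frac{-54}{-4} = - \frac{\left(-1\right) \left(-54\right)}{4} = \left(-1\right) \frac{27}{2} = - \frac{27}{2}$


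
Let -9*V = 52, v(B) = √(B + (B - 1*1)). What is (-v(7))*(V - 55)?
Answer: 547*√13/9 ≈ 219.14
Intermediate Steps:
v(B) = √(-1 + 2*B) (v(B) = √(B + (B - 1)) = √(B + (-1 + B)) = √(-1 + 2*B))
V = -52/9 (V = -⅑*52 = -52/9 ≈ -5.7778)
(-v(7))*(V - 55) = (-√(-1 + 2*7))*(-52/9 - 55) = -√(-1 + 14)*(-547/9) = -√13*(-547/9) = 547*√13/9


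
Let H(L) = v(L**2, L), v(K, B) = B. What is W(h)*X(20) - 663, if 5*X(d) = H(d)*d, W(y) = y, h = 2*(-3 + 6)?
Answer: -183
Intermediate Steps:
H(L) = L
h = 6 (h = 2*3 = 6)
X(d) = d**2/5 (X(d) = (d*d)/5 = d**2/5)
W(h)*X(20) - 663 = 6*((1/5)*20**2) - 663 = 6*((1/5)*400) - 663 = 6*80 - 663 = 480 - 663 = -183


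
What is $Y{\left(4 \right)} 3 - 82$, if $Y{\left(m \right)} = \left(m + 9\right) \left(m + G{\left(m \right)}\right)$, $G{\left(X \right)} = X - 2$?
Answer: $152$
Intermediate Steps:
$G{\left(X \right)} = -2 + X$
$Y{\left(m \right)} = \left(-2 + 2 m\right) \left(9 + m\right)$ ($Y{\left(m \right)} = \left(m + 9\right) \left(m + \left(-2 + m\right)\right) = \left(9 + m\right) \left(-2 + 2 m\right) = \left(-2 + 2 m\right) \left(9 + m\right)$)
$Y{\left(4 \right)} 3 - 82 = \left(-18 + 2 \cdot 4^{2} + 16 \cdot 4\right) 3 - 82 = \left(-18 + 2 \cdot 16 + 64\right) 3 - 82 = \left(-18 + 32 + 64\right) 3 - 82 = 78 \cdot 3 - 82 = 234 - 82 = 152$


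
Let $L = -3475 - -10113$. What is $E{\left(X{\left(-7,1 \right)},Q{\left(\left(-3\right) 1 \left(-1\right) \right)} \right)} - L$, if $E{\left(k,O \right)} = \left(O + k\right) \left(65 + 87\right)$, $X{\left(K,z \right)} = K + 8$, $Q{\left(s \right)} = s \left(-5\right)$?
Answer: $-8766$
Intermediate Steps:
$Q{\left(s \right)} = - 5 s$
$X{\left(K,z \right)} = 8 + K$
$L = 6638$ ($L = -3475 + 10113 = 6638$)
$E{\left(k,O \right)} = 152 O + 152 k$ ($E{\left(k,O \right)} = \left(O + k\right) 152 = 152 O + 152 k$)
$E{\left(X{\left(-7,1 \right)},Q{\left(\left(-3\right) 1 \left(-1\right) \right)} \right)} - L = \left(152 \left(- 5 \left(-3\right) 1 \left(-1\right)\right) + 152 \left(8 - 7\right)\right) - 6638 = \left(152 \left(- 5 \left(\left(-3\right) \left(-1\right)\right)\right) + 152 \cdot 1\right) - 6638 = \left(152 \left(\left(-5\right) 3\right) + 152\right) - 6638 = \left(152 \left(-15\right) + 152\right) - 6638 = \left(-2280 + 152\right) - 6638 = -2128 - 6638 = -8766$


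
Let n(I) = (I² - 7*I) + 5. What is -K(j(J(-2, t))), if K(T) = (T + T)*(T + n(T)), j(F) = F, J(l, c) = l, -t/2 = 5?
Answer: 84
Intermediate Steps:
t = -10 (t = -2*5 = -10)
n(I) = 5 + I² - 7*I
K(T) = 2*T*(5 + T² - 6*T) (K(T) = (T + T)*(T + (5 + T² - 7*T)) = (2*T)*(5 + T² - 6*T) = 2*T*(5 + T² - 6*T))
-K(j(J(-2, t))) = -2*(-2)*(5 + (-2)² - 6*(-2)) = -2*(-2)*(5 + 4 + 12) = -2*(-2)*21 = -1*(-84) = 84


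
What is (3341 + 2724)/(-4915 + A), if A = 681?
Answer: -6065/4234 ≈ -1.4325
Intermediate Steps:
(3341 + 2724)/(-4915 + A) = (3341 + 2724)/(-4915 + 681) = 6065/(-4234) = 6065*(-1/4234) = -6065/4234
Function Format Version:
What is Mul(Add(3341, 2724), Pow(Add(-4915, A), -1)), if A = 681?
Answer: Rational(-6065, 4234) ≈ -1.4325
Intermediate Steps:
Mul(Add(3341, 2724), Pow(Add(-4915, A), -1)) = Mul(Add(3341, 2724), Pow(Add(-4915, 681), -1)) = Mul(6065, Pow(-4234, -1)) = Mul(6065, Rational(-1, 4234)) = Rational(-6065, 4234)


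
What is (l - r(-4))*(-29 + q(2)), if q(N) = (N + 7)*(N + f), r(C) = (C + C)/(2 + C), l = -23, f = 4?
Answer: -675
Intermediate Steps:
r(C) = 2*C/(2 + C) (r(C) = (2*C)/(2 + C) = 2*C/(2 + C))
q(N) = (4 + N)*(7 + N) (q(N) = (N + 7)*(N + 4) = (7 + N)*(4 + N) = (4 + N)*(7 + N))
(l - r(-4))*(-29 + q(2)) = (-23 - 2*(-4)/(2 - 4))*(-29 + (28 + 2**2 + 11*2)) = (-23 - 2*(-4)/(-2))*(-29 + (28 + 4 + 22)) = (-23 - 2*(-4)*(-1)/2)*(-29 + 54) = (-23 - 1*4)*25 = (-23 - 4)*25 = -27*25 = -675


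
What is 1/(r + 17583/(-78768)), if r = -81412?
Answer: -26256/2137559333 ≈ -1.2283e-5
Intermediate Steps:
1/(r + 17583/(-78768)) = 1/(-81412 + 17583/(-78768)) = 1/(-81412 + 17583*(-1/78768)) = 1/(-81412 - 5861/26256) = 1/(-2137559333/26256) = -26256/2137559333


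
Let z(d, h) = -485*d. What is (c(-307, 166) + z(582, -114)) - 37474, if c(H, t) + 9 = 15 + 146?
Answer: -319592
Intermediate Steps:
c(H, t) = 152 (c(H, t) = -9 + (15 + 146) = -9 + 161 = 152)
(c(-307, 166) + z(582, -114)) - 37474 = (152 - 485*582) - 37474 = (152 - 282270) - 37474 = -282118 - 37474 = -319592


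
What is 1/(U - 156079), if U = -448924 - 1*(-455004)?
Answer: -1/149999 ≈ -6.6667e-6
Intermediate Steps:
U = 6080 (U = -448924 + 455004 = 6080)
1/(U - 156079) = 1/(6080 - 156079) = 1/(-149999) = -1/149999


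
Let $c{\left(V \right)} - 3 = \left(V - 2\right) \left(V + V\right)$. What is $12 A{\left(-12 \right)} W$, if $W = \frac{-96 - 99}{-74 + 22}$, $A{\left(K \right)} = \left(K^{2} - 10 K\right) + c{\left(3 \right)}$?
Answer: $12285$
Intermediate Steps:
$c{\left(V \right)} = 3 + 2 V \left(-2 + V\right)$ ($c{\left(V \right)} = 3 + \left(V - 2\right) \left(V + V\right) = 3 + \left(-2 + V\right) 2 V = 3 + 2 V \left(-2 + V\right)$)
$A{\left(K \right)} = 9 + K^{2} - 10 K$ ($A{\left(K \right)} = \left(K^{2} - 10 K\right) + \left(3 - 12 + 2 \cdot 3^{2}\right) = \left(K^{2} - 10 K\right) + \left(3 - 12 + 2 \cdot 9\right) = \left(K^{2} - 10 K\right) + \left(3 - 12 + 18\right) = \left(K^{2} - 10 K\right) + 9 = 9 + K^{2} - 10 K$)
$W = \frac{15}{4}$ ($W = - \frac{195}{-52} = \left(-195\right) \left(- \frac{1}{52}\right) = \frac{15}{4} \approx 3.75$)
$12 A{\left(-12 \right)} W = 12 \left(9 + \left(-12\right)^{2} - -120\right) \frac{15}{4} = 12 \left(9 + 144 + 120\right) \frac{15}{4} = 12 \cdot 273 \cdot \frac{15}{4} = 3276 \cdot \frac{15}{4} = 12285$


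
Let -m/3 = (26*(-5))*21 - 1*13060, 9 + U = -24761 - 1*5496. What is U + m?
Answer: 17104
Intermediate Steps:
U = -30266 (U = -9 + (-24761 - 1*5496) = -9 + (-24761 - 5496) = -9 - 30257 = -30266)
m = 47370 (m = -3*((26*(-5))*21 - 1*13060) = -3*(-130*21 - 13060) = -3*(-2730 - 13060) = -3*(-15790) = 47370)
U + m = -30266 + 47370 = 17104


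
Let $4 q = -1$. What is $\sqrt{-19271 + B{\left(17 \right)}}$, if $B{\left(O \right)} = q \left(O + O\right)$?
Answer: $\frac{i \sqrt{77118}}{2} \approx 138.85 i$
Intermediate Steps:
$q = - \frac{1}{4}$ ($q = \frac{1}{4} \left(-1\right) = - \frac{1}{4} \approx -0.25$)
$B{\left(O \right)} = - \frac{O}{2}$ ($B{\left(O \right)} = - \frac{O + O}{4} = - \frac{2 O}{4} = - \frac{O}{2}$)
$\sqrt{-19271 + B{\left(17 \right)}} = \sqrt{-19271 - \frac{17}{2}} = \sqrt{- \frac{38559}{2}} = \frac{i \sqrt{77118}}{2}$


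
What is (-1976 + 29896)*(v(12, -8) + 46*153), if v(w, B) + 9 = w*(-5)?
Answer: 194574480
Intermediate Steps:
v(w, B) = -9 - 5*w (v(w, B) = -9 + w*(-5) = -9 - 5*w)
(-1976 + 29896)*(v(12, -8) + 46*153) = (-1976 + 29896)*((-9 - 5*12) + 46*153) = 27920*((-9 - 60) + 7038) = 27920*(-69 + 7038) = 27920*6969 = 194574480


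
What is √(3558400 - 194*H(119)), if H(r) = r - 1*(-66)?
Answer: 3*√391390 ≈ 1876.8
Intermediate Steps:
H(r) = 66 + r (H(r) = r + 66 = 66 + r)
√(3558400 - 194*H(119)) = √(3558400 - 194*(66 + 119)) = √(3558400 - 194*185) = √(3558400 - 35890) = √3522510 = 3*√391390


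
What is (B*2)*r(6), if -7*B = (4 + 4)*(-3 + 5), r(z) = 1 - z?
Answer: 160/7 ≈ 22.857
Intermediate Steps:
B = -16/7 (B = -(4 + 4)*(-3 + 5)/7 = -8*2/7 = -⅐*16 = -16/7 ≈ -2.2857)
(B*2)*r(6) = (-16/7*2)*(1 - 1*6) = -32*(1 - 6)/7 = -32/7*(-5) = 160/7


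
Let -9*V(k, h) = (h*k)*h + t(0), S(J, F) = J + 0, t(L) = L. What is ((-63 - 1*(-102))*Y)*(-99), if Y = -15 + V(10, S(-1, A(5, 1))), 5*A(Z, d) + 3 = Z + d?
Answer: 62205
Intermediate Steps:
A(Z, d) = -⅗ + Z/5 + d/5 (A(Z, d) = -⅗ + (Z + d)/5 = -⅗ + (Z/5 + d/5) = -⅗ + Z/5 + d/5)
S(J, F) = J
V(k, h) = -k*h²/9 (V(k, h) = -((h*k)*h + 0)/9 = -(k*h² + 0)/9 = -k*h²/9)
Y = -145/9 (Y = -15 - ⅑*10*(-1)² = -15 - ⅑*10*1 = -15 - 10/9 = -145/9 ≈ -16.111)
((-63 - 1*(-102))*Y)*(-99) = ((-63 - 1*(-102))*(-145/9))*(-99) = ((-63 + 102)*(-145/9))*(-99) = (39*(-145/9))*(-99) = -1885/3*(-99) = 62205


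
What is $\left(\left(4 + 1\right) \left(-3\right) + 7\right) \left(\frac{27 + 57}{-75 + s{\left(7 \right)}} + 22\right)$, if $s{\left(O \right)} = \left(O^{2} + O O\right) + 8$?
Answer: $- \frac{6128}{31} \approx -197.68$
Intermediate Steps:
$s{\left(O \right)} = 8 + 2 O^{2}$ ($s{\left(O \right)} = \left(O^{2} + O^{2}\right) + 8 = 2 O^{2} + 8 = 8 + 2 O^{2}$)
$\left(\left(4 + 1\right) \left(-3\right) + 7\right) \left(\frac{27 + 57}{-75 + s{\left(7 \right)}} + 22\right) = \left(\left(4 + 1\right) \left(-3\right) + 7\right) \left(\frac{27 + 57}{-75 + \left(8 + 2 \cdot 7^{2}\right)} + 22\right) = \left(5 \left(-3\right) + 7\right) \left(\frac{84}{-75 + \left(8 + 2 \cdot 49\right)} + 22\right) = \left(-15 + 7\right) \left(\frac{84}{-75 + \left(8 + 98\right)} + 22\right) = - 8 \left(\frac{84}{-75 + 106} + 22\right) = - 8 \left(\frac{84}{31} + 22\right) = \left(-8\right) \frac{766}{31} = - \frac{6128}{31}$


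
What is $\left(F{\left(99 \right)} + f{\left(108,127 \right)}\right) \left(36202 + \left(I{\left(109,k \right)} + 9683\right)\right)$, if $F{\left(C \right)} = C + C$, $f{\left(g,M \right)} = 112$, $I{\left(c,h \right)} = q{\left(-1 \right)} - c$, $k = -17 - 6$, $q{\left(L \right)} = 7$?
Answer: $14192730$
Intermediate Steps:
$k = -23$ ($k = -17 - 6 = -23$)
$I{\left(c,h \right)} = 7 - c$
$F{\left(C \right)} = 2 C$
$\left(F{\left(99 \right)} + f{\left(108,127 \right)}\right) \left(36202 + \left(I{\left(109,k \right)} + 9683\right)\right) = \left(2 \cdot 99 + 112\right) \left(36202 + \left(\left(7 - 109\right) + 9683\right)\right) = \left(198 + 112\right) \left(36202 + \left(\left(7 - 109\right) + 9683\right)\right) = 310 \left(36202 + \left(-102 + 9683\right)\right) = 310 \left(36202 + 9581\right) = 310 \cdot 45783 = 14192730$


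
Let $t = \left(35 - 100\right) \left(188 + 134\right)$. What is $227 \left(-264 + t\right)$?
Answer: $-4811038$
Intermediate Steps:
$t = -20930$ ($t = \left(-65\right) 322 = -20930$)
$227 \left(-264 + t\right) = 227 \left(-264 - 20930\right) = 227 \left(-21194\right) = -4811038$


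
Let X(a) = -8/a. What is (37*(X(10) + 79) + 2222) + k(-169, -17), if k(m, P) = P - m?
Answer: 26337/5 ≈ 5267.4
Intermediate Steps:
(37*(X(10) + 79) + 2222) + k(-169, -17) = (37*(-8/10 + 79) + 2222) + (-17 - 1*(-169)) = (37*(-8*⅒ + 79) + 2222) + (-17 + 169) = (37*(-⅘ + 79) + 2222) + 152 = (37*(391/5) + 2222) + 152 = (14467/5 + 2222) + 152 = 25577/5 + 152 = 26337/5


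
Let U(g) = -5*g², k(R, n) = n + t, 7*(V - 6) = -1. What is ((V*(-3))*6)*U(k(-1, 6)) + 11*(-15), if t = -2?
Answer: 57885/7 ≈ 8269.3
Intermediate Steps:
V = 41/7 (V = 6 + (⅐)*(-1) = 6 - ⅐ = 41/7 ≈ 5.8571)
k(R, n) = -2 + n (k(R, n) = n - 2 = -2 + n)
((V*(-3))*6)*U(k(-1, 6)) + 11*(-15) = (((41/7)*(-3))*6)*(-5*(-2 + 6)²) + 11*(-15) = (-123/7*6)*(-5*4²) - 165 = -(-3690)*16/7 - 165 = -738/7*(-80) - 165 = 59040/7 - 165 = 57885/7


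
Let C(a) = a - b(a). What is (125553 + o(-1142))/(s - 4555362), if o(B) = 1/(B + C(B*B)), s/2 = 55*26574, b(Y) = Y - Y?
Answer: -163598321167/2126821174884 ≈ -0.076921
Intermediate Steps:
b(Y) = 0
s = 2923140 (s = 2*(55*26574) = 2*1461570 = 2923140)
C(a) = a (C(a) = a - 1*0 = a + 0 = a)
o(B) = 1/(B + B²) (o(B) = 1/(B + B*B) = 1/(B + B²))
(125553 + o(-1142))/(s - 4555362) = (125553 + 1/((-1142)*(1 - 1142)))/(2923140 - 4555362) = (125553 - 1/1142/(-1141))/(-1632222) = (125553 - 1/1142*(-1/1141))*(-1/1632222) = (125553 + 1/1303022)*(-1/1632222) = (163598321167/1303022)*(-1/1632222) = -163598321167/2126821174884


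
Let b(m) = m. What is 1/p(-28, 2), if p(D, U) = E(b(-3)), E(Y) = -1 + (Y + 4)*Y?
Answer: -1/4 ≈ -0.25000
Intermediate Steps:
E(Y) = -1 + Y*(4 + Y) (E(Y) = -1 + (4 + Y)*Y = -1 + Y*(4 + Y))
p(D, U) = -4 (p(D, U) = -1 + (-3)**2 + 4*(-3) = -1 + 9 - 12 = -4)
1/p(-28, 2) = 1/(-4) = -1/4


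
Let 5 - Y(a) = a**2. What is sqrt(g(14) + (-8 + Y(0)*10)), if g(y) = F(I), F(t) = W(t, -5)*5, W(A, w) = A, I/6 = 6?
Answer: sqrt(222) ≈ 14.900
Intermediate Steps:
I = 36 (I = 6*6 = 36)
F(t) = 5*t (F(t) = t*5 = 5*t)
g(y) = 180 (g(y) = 5*36 = 180)
Y(a) = 5 - a**2
sqrt(g(14) + (-8 + Y(0)*10)) = sqrt(180 + (-8 + (5 - 1*0**2)*10)) = sqrt(180 + (-8 + (5 - 1*0)*10)) = sqrt(180 + (-8 + (5 + 0)*10)) = sqrt(180 + (-8 + 5*10)) = sqrt(180 + (-8 + 50)) = sqrt(180 + 42) = sqrt(222)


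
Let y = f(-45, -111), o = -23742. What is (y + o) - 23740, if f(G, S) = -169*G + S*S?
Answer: -27556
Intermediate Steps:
f(G, S) = S² - 169*G (f(G, S) = -169*G + S² = S² - 169*G)
y = 19926 (y = (-111)² - 169*(-45) = 12321 + 7605 = 19926)
(y + o) - 23740 = (19926 - 23742) - 23740 = -3816 - 23740 = -27556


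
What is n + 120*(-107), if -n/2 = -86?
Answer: -12668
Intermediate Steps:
n = 172 (n = -2*(-86) = 172)
n + 120*(-107) = 172 + 120*(-107) = 172 - 12840 = -12668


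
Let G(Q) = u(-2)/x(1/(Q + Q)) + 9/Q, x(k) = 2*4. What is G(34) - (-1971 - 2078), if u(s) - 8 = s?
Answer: 275401/68 ≈ 4050.0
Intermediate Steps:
x(k) = 8
u(s) = 8 + s
G(Q) = ¾ + 9/Q (G(Q) = (8 - 2)/8 + 9/Q = 6*(⅛) + 9/Q = ¾ + 9/Q)
G(34) - (-1971 - 2078) = (¾ + 9/34) - (-1971 - 2078) = (¾ + 9*(1/34)) - 1*(-4049) = (¾ + 9/34) + 4049 = 69/68 + 4049 = 275401/68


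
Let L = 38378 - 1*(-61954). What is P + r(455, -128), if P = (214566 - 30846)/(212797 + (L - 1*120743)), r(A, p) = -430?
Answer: -41271130/96193 ≈ -429.04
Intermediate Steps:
L = 100332 (L = 38378 + 61954 = 100332)
P = 91860/96193 (P = (214566 - 30846)/(212797 + (100332 - 1*120743)) = 183720/(212797 + (100332 - 120743)) = 183720/(212797 - 20411) = 183720/192386 = 183720*(1/192386) = 91860/96193 ≈ 0.95496)
P + r(455, -128) = 91860/96193 - 430 = -41271130/96193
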